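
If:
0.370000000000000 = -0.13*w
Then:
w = -2.85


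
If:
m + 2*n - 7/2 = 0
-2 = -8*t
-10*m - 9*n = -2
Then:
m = -5/2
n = 3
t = 1/4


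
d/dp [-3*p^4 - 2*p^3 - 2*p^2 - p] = -12*p^3 - 6*p^2 - 4*p - 1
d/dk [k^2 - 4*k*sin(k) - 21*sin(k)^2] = -4*k*cos(k) + 2*k - 4*sin(k) - 21*sin(2*k)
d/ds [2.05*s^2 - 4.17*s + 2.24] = 4.1*s - 4.17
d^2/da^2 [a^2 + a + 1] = 2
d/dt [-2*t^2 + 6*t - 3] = 6 - 4*t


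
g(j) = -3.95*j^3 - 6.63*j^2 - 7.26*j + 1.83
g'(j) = -11.85*j^2 - 13.26*j - 7.26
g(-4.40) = 241.89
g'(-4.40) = -178.33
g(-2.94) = 66.25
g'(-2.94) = -70.70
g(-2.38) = 34.80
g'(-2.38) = -42.82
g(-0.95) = 6.13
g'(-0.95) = -5.36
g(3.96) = -376.18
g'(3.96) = -245.60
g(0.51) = -4.12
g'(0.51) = -17.10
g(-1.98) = 20.87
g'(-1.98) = -27.46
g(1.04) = -17.33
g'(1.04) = -33.87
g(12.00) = -7865.61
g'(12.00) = -1872.78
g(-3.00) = 70.59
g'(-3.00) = -74.13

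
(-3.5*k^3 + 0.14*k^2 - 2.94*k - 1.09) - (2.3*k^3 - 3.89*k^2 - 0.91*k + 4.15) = -5.8*k^3 + 4.03*k^2 - 2.03*k - 5.24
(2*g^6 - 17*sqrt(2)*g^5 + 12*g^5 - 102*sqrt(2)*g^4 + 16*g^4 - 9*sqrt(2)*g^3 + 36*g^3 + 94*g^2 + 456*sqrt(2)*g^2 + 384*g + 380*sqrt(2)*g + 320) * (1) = 2*g^6 - 17*sqrt(2)*g^5 + 12*g^5 - 102*sqrt(2)*g^4 + 16*g^4 - 9*sqrt(2)*g^3 + 36*g^3 + 94*g^2 + 456*sqrt(2)*g^2 + 384*g + 380*sqrt(2)*g + 320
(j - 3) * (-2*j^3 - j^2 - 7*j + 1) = -2*j^4 + 5*j^3 - 4*j^2 + 22*j - 3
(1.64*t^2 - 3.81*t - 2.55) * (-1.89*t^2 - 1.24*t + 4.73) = -3.0996*t^4 + 5.1673*t^3 + 17.3011*t^2 - 14.8593*t - 12.0615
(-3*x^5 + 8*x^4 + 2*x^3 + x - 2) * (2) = -6*x^5 + 16*x^4 + 4*x^3 + 2*x - 4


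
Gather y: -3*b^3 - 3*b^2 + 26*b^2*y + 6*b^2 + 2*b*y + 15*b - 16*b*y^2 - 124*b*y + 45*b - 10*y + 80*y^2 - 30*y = -3*b^3 + 3*b^2 + 60*b + y^2*(80 - 16*b) + y*(26*b^2 - 122*b - 40)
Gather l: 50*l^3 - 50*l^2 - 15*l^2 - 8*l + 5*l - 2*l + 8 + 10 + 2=50*l^3 - 65*l^2 - 5*l + 20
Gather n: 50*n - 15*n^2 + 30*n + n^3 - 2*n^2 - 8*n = n^3 - 17*n^2 + 72*n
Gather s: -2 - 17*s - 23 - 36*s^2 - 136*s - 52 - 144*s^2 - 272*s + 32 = -180*s^2 - 425*s - 45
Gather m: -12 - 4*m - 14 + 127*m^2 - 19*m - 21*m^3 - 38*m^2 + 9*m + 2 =-21*m^3 + 89*m^2 - 14*m - 24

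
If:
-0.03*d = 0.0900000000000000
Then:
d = -3.00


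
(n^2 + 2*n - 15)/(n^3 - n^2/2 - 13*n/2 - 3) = 2*(n + 5)/(2*n^2 + 5*n + 2)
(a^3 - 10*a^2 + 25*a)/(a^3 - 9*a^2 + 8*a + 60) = a*(a - 5)/(a^2 - 4*a - 12)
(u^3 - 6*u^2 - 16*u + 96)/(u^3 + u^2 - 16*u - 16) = (u - 6)/(u + 1)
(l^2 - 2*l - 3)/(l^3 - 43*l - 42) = (l - 3)/(l^2 - l - 42)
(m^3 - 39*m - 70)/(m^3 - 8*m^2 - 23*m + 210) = (m + 2)/(m - 6)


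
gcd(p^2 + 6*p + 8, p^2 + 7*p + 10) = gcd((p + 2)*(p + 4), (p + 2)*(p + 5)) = p + 2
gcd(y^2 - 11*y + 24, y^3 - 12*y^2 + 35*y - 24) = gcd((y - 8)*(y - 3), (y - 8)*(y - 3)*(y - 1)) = y^2 - 11*y + 24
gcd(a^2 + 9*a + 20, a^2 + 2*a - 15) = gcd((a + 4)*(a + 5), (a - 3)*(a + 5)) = a + 5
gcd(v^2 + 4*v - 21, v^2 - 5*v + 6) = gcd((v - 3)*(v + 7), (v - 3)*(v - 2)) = v - 3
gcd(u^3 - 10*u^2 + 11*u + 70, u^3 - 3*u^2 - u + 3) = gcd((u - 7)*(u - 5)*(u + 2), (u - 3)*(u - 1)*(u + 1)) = 1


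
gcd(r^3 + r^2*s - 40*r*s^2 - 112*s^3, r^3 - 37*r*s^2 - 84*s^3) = r^2 - 3*r*s - 28*s^2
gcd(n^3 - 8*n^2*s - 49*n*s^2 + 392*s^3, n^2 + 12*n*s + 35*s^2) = n + 7*s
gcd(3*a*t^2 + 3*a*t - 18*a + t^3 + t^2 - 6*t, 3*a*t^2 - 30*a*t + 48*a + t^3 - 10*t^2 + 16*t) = 3*a*t - 6*a + t^2 - 2*t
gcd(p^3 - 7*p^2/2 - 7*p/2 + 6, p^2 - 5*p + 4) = p^2 - 5*p + 4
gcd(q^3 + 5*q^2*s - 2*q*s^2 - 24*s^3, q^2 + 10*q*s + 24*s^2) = q + 4*s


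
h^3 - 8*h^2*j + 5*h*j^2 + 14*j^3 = (h - 7*j)*(h - 2*j)*(h + j)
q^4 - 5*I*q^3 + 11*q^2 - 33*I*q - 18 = (q - 6*I)*(q - I)^2*(q + 3*I)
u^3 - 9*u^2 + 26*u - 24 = (u - 4)*(u - 3)*(u - 2)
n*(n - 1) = n^2 - n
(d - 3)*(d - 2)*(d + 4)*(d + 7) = d^4 + 6*d^3 - 21*d^2 - 74*d + 168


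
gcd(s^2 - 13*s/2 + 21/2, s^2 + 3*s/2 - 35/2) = s - 7/2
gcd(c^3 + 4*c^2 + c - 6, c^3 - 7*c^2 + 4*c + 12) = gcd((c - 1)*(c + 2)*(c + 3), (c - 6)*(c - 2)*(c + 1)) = 1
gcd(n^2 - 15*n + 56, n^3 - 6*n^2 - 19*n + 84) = n - 7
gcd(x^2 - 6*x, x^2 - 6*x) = x^2 - 6*x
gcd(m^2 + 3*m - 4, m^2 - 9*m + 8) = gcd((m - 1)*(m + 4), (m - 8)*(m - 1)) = m - 1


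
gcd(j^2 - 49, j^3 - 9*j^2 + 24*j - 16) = 1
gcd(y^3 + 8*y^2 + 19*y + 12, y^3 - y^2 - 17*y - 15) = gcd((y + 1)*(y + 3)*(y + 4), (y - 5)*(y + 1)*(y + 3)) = y^2 + 4*y + 3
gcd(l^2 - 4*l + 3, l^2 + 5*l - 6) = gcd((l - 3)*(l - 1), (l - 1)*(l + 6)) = l - 1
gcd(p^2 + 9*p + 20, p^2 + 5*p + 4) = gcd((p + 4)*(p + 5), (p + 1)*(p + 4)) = p + 4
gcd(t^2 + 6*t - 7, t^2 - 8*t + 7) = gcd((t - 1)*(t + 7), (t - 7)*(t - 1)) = t - 1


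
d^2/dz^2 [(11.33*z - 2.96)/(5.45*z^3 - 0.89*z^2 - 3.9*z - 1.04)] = (2019.17595*z^5 - 1384.76979*z^4 + 729.306966*z^3 + 1134.042384*z^2 - 225.230928*z - 176.472608)/(161.878625*z^9 - 79.305675*z^8 - 334.568415*z^7 + 20.124931*z^6 + 269.68305*z^5 + 89.549148*z^4 - 63.29388*z^3 - 50.343072*z^2 - 12.65472*z - 1.124864)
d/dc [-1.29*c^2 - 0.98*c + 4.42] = -2.58*c - 0.98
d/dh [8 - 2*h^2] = -4*h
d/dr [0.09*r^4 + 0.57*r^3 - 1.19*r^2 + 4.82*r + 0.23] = 0.36*r^3 + 1.71*r^2 - 2.38*r + 4.82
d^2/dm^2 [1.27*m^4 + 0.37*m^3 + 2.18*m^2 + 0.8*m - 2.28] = 15.24*m^2 + 2.22*m + 4.36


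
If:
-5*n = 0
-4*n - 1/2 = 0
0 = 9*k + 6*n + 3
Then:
No Solution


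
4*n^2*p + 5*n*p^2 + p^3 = p*(n + p)*(4*n + p)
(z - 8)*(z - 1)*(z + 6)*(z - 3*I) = z^4 - 3*z^3 - 3*I*z^3 - 46*z^2 + 9*I*z^2 + 48*z + 138*I*z - 144*I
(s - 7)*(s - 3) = s^2 - 10*s + 21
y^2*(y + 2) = y^3 + 2*y^2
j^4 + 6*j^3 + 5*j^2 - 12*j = j*(j - 1)*(j + 3)*(j + 4)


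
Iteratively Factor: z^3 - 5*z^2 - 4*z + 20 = (z + 2)*(z^2 - 7*z + 10) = (z - 5)*(z + 2)*(z - 2)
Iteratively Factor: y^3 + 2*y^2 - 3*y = (y)*(y^2 + 2*y - 3) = y*(y - 1)*(y + 3)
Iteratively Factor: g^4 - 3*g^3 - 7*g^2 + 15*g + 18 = (g + 2)*(g^3 - 5*g^2 + 3*g + 9) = (g + 1)*(g + 2)*(g^2 - 6*g + 9) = (g - 3)*(g + 1)*(g + 2)*(g - 3)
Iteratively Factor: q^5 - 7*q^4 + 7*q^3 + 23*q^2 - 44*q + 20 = (q - 1)*(q^4 - 6*q^3 + q^2 + 24*q - 20) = (q - 1)*(q + 2)*(q^3 - 8*q^2 + 17*q - 10) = (q - 2)*(q - 1)*(q + 2)*(q^2 - 6*q + 5) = (q - 5)*(q - 2)*(q - 1)*(q + 2)*(q - 1)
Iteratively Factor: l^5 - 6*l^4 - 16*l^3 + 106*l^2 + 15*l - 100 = (l + 1)*(l^4 - 7*l^3 - 9*l^2 + 115*l - 100) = (l - 5)*(l + 1)*(l^3 - 2*l^2 - 19*l + 20) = (l - 5)*(l + 1)*(l + 4)*(l^2 - 6*l + 5) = (l - 5)^2*(l + 1)*(l + 4)*(l - 1)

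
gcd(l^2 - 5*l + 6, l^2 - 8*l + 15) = l - 3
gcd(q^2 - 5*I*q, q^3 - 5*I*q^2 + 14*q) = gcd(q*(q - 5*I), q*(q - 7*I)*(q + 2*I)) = q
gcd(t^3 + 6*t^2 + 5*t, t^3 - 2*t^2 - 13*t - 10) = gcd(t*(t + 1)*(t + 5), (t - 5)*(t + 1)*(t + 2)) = t + 1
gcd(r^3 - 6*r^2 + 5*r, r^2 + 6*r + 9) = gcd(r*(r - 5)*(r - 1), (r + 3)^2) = 1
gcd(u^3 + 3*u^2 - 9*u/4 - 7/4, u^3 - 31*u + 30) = u - 1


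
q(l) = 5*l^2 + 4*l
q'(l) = 10*l + 4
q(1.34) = 14.34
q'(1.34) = 17.40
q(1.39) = 15.22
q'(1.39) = 17.90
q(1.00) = 9.00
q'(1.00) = 14.00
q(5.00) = 145.00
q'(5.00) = 54.00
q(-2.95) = 31.71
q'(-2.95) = -25.50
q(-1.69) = 7.52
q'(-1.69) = -12.90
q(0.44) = 2.73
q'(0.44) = 8.40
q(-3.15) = 37.01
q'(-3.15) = -27.50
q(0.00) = 0.00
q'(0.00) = 4.00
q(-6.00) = 156.00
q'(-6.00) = -56.00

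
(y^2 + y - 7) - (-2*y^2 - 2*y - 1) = 3*y^2 + 3*y - 6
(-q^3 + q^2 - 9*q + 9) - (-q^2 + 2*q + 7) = -q^3 + 2*q^2 - 11*q + 2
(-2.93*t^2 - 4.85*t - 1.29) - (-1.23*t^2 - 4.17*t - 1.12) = -1.7*t^2 - 0.68*t - 0.17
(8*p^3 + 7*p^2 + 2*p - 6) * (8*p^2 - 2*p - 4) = 64*p^5 + 40*p^4 - 30*p^3 - 80*p^2 + 4*p + 24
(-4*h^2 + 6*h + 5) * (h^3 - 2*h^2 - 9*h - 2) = -4*h^5 + 14*h^4 + 29*h^3 - 56*h^2 - 57*h - 10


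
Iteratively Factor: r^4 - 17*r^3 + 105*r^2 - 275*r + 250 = (r - 5)*(r^3 - 12*r^2 + 45*r - 50) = (r - 5)^2*(r^2 - 7*r + 10) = (r - 5)^2*(r - 2)*(r - 5)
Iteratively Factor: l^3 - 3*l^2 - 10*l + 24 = (l - 2)*(l^2 - l - 12) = (l - 4)*(l - 2)*(l + 3)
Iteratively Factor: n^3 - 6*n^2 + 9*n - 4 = (n - 1)*(n^2 - 5*n + 4) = (n - 1)^2*(n - 4)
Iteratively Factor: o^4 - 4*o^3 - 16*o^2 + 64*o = (o - 4)*(o^3 - 16*o) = (o - 4)*(o + 4)*(o^2 - 4*o) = o*(o - 4)*(o + 4)*(o - 4)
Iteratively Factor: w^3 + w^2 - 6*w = (w + 3)*(w^2 - 2*w) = (w - 2)*(w + 3)*(w)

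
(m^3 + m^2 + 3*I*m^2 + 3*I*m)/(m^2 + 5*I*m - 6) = m*(m + 1)/(m + 2*I)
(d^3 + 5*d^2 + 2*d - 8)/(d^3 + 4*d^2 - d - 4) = (d + 2)/(d + 1)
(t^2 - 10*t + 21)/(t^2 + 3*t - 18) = (t - 7)/(t + 6)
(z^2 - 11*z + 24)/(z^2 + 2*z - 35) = (z^2 - 11*z + 24)/(z^2 + 2*z - 35)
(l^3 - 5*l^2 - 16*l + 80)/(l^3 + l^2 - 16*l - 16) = (l - 5)/(l + 1)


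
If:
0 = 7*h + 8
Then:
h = -8/7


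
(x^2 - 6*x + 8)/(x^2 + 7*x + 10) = (x^2 - 6*x + 8)/(x^2 + 7*x + 10)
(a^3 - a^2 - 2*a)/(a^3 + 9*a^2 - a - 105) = a*(a^2 - a - 2)/(a^3 + 9*a^2 - a - 105)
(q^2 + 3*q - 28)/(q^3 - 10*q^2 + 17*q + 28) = (q + 7)/(q^2 - 6*q - 7)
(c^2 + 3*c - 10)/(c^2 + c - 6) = (c + 5)/(c + 3)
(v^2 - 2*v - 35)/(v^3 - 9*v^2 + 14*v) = (v + 5)/(v*(v - 2))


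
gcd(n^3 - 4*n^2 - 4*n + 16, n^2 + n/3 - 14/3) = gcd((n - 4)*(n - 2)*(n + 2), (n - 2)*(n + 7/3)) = n - 2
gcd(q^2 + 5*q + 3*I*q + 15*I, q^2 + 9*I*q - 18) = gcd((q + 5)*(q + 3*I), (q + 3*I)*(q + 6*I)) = q + 3*I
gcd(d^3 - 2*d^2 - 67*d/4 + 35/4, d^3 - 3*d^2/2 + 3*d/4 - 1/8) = d - 1/2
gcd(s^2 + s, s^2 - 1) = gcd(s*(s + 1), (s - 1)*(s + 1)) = s + 1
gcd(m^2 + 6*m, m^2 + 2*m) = m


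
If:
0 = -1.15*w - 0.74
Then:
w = -0.64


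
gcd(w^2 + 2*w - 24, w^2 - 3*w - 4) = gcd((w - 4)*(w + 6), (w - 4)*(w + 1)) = w - 4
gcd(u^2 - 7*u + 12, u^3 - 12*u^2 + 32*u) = u - 4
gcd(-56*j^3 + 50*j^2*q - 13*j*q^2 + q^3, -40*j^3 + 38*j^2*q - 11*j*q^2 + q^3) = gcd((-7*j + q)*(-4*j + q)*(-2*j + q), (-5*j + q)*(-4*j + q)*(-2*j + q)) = 8*j^2 - 6*j*q + q^2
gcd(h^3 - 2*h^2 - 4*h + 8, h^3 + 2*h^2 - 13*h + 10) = h - 2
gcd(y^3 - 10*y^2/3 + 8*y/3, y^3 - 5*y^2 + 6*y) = y^2 - 2*y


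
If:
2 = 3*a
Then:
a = 2/3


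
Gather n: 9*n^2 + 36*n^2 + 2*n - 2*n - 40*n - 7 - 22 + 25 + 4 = 45*n^2 - 40*n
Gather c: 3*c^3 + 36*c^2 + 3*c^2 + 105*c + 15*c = 3*c^3 + 39*c^2 + 120*c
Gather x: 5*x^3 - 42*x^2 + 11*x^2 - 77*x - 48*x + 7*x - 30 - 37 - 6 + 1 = 5*x^3 - 31*x^2 - 118*x - 72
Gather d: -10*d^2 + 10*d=-10*d^2 + 10*d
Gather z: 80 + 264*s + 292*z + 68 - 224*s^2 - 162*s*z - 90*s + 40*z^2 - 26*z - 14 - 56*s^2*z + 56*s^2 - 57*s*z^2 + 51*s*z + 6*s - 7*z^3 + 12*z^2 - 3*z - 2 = -168*s^2 + 180*s - 7*z^3 + z^2*(52 - 57*s) + z*(-56*s^2 - 111*s + 263) + 132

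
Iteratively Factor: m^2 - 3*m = (m - 3)*(m)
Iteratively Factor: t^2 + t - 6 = (t - 2)*(t + 3)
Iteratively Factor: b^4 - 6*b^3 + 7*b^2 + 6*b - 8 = (b - 1)*(b^3 - 5*b^2 + 2*b + 8) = (b - 1)*(b + 1)*(b^2 - 6*b + 8) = (b - 2)*(b - 1)*(b + 1)*(b - 4)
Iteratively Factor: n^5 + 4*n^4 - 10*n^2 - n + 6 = (n + 1)*(n^4 + 3*n^3 - 3*n^2 - 7*n + 6) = (n + 1)*(n + 2)*(n^3 + n^2 - 5*n + 3) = (n + 1)*(n + 2)*(n + 3)*(n^2 - 2*n + 1) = (n - 1)*(n + 1)*(n + 2)*(n + 3)*(n - 1)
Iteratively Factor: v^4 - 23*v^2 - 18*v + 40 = (v + 2)*(v^3 - 2*v^2 - 19*v + 20) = (v - 1)*(v + 2)*(v^2 - v - 20) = (v - 1)*(v + 2)*(v + 4)*(v - 5)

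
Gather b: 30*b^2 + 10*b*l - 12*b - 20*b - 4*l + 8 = 30*b^2 + b*(10*l - 32) - 4*l + 8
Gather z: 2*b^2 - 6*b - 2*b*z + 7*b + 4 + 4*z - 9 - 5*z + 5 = 2*b^2 + b + z*(-2*b - 1)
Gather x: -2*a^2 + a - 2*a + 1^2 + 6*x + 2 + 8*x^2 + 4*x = -2*a^2 - a + 8*x^2 + 10*x + 3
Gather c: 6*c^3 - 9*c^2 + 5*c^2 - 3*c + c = 6*c^3 - 4*c^2 - 2*c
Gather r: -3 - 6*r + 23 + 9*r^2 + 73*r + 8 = 9*r^2 + 67*r + 28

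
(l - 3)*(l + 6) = l^2 + 3*l - 18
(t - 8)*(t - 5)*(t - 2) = t^3 - 15*t^2 + 66*t - 80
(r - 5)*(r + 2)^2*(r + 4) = r^4 + 3*r^3 - 20*r^2 - 84*r - 80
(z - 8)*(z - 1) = z^2 - 9*z + 8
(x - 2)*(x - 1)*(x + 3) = x^3 - 7*x + 6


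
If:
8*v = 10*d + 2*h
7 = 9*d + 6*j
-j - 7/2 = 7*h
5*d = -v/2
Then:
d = 28/1899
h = -140/211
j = 483/422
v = -280/1899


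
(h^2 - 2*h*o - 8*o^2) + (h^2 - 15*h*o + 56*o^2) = 2*h^2 - 17*h*o + 48*o^2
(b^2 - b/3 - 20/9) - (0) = b^2 - b/3 - 20/9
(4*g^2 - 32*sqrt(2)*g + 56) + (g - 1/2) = 4*g^2 - 32*sqrt(2)*g + g + 111/2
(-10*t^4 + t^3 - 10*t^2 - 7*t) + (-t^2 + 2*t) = -10*t^4 + t^3 - 11*t^2 - 5*t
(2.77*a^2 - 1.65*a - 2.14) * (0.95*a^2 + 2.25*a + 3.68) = 2.6315*a^4 + 4.665*a^3 + 4.4481*a^2 - 10.887*a - 7.8752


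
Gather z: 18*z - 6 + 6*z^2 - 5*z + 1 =6*z^2 + 13*z - 5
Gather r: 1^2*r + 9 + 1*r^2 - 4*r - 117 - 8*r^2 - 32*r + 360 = -7*r^2 - 35*r + 252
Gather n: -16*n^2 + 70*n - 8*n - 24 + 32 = -16*n^2 + 62*n + 8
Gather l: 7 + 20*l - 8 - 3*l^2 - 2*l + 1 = -3*l^2 + 18*l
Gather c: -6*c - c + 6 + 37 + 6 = 49 - 7*c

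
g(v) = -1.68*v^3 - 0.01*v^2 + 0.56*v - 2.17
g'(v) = -5.04*v^2 - 0.02*v + 0.56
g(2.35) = -22.71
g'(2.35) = -27.32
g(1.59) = -8.06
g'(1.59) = -12.21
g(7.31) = -654.85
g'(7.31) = -268.90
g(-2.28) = 16.41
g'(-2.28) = -25.59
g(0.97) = -3.17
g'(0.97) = -4.20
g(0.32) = -2.05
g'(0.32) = 0.04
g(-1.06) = -0.77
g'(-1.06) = -5.08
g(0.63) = -2.24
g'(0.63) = -1.45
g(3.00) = -45.94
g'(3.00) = -44.86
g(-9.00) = 1216.70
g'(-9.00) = -407.50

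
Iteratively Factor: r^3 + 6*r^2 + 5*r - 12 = (r + 4)*(r^2 + 2*r - 3) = (r + 3)*(r + 4)*(r - 1)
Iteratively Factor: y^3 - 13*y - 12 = (y - 4)*(y^2 + 4*y + 3) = (y - 4)*(y + 3)*(y + 1)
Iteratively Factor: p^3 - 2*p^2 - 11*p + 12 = (p - 1)*(p^2 - p - 12) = (p - 1)*(p + 3)*(p - 4)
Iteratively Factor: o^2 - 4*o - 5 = (o - 5)*(o + 1)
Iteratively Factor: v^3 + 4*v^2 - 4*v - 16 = (v - 2)*(v^2 + 6*v + 8) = (v - 2)*(v + 4)*(v + 2)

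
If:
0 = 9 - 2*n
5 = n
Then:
No Solution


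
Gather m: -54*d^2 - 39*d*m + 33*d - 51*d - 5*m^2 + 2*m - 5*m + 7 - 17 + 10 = -54*d^2 - 18*d - 5*m^2 + m*(-39*d - 3)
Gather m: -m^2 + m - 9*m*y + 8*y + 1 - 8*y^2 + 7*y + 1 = -m^2 + m*(1 - 9*y) - 8*y^2 + 15*y + 2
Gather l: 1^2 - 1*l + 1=2 - l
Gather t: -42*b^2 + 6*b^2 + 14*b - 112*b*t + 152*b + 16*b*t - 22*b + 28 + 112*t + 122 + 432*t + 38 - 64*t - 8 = -36*b^2 + 144*b + t*(480 - 96*b) + 180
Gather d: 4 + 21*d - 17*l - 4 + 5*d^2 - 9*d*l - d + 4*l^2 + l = 5*d^2 + d*(20 - 9*l) + 4*l^2 - 16*l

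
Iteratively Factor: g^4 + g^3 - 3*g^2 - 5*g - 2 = (g + 1)*(g^3 - 3*g - 2) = (g + 1)^2*(g^2 - g - 2) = (g + 1)^3*(g - 2)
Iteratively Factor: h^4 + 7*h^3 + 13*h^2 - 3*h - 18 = (h + 3)*(h^3 + 4*h^2 + h - 6) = (h + 3)^2*(h^2 + h - 2) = (h - 1)*(h + 3)^2*(h + 2)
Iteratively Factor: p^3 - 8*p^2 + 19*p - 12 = (p - 3)*(p^2 - 5*p + 4) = (p - 3)*(p - 1)*(p - 4)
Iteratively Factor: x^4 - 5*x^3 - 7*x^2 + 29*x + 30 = (x - 3)*(x^3 - 2*x^2 - 13*x - 10) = (x - 3)*(x + 1)*(x^2 - 3*x - 10) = (x - 3)*(x + 1)*(x + 2)*(x - 5)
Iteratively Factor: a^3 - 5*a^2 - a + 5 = (a - 1)*(a^2 - 4*a - 5) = (a - 5)*(a - 1)*(a + 1)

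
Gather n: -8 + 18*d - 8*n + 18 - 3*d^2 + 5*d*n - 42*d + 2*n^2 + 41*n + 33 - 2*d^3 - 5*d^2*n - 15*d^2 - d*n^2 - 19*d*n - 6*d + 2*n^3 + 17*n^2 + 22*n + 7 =-2*d^3 - 18*d^2 - 30*d + 2*n^3 + n^2*(19 - d) + n*(-5*d^2 - 14*d + 55) + 50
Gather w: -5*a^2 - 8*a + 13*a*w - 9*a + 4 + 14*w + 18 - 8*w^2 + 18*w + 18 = -5*a^2 - 17*a - 8*w^2 + w*(13*a + 32) + 40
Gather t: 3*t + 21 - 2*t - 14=t + 7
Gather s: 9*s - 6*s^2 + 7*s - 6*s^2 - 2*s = -12*s^2 + 14*s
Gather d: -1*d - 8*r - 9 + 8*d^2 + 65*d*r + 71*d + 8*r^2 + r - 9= 8*d^2 + d*(65*r + 70) + 8*r^2 - 7*r - 18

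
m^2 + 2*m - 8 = (m - 2)*(m + 4)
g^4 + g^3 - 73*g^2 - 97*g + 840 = (g - 8)*(g - 3)*(g + 5)*(g + 7)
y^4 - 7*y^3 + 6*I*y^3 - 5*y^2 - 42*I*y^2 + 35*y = y*(y - 7)*(y + I)*(y + 5*I)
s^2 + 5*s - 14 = (s - 2)*(s + 7)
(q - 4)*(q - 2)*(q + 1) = q^3 - 5*q^2 + 2*q + 8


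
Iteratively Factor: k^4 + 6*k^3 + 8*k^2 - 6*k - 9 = (k - 1)*(k^3 + 7*k^2 + 15*k + 9) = (k - 1)*(k + 3)*(k^2 + 4*k + 3) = (k - 1)*(k + 3)^2*(k + 1)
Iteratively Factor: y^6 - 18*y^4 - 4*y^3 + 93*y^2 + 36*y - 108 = (y + 2)*(y^5 - 2*y^4 - 14*y^3 + 24*y^2 + 45*y - 54) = (y - 3)*(y + 2)*(y^4 + y^3 - 11*y^2 - 9*y + 18) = (y - 3)*(y + 2)^2*(y^3 - y^2 - 9*y + 9) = (y - 3)*(y + 2)^2*(y + 3)*(y^2 - 4*y + 3) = (y - 3)*(y - 1)*(y + 2)^2*(y + 3)*(y - 3)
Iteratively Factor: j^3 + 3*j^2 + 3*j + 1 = (j + 1)*(j^2 + 2*j + 1) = (j + 1)^2*(j + 1)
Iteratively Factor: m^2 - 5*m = (m - 5)*(m)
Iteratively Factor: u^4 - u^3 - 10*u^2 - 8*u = (u)*(u^3 - u^2 - 10*u - 8) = u*(u - 4)*(u^2 + 3*u + 2) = u*(u - 4)*(u + 2)*(u + 1)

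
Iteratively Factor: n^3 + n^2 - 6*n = (n - 2)*(n^2 + 3*n) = n*(n - 2)*(n + 3)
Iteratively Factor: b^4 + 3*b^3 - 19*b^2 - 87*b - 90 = (b + 2)*(b^3 + b^2 - 21*b - 45) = (b + 2)*(b + 3)*(b^2 - 2*b - 15) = (b - 5)*(b + 2)*(b + 3)*(b + 3)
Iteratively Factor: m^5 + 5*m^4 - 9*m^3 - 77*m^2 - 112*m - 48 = (m + 1)*(m^4 + 4*m^3 - 13*m^2 - 64*m - 48) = (m + 1)*(m + 4)*(m^3 - 13*m - 12) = (m + 1)^2*(m + 4)*(m^2 - m - 12) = (m + 1)^2*(m + 3)*(m + 4)*(m - 4)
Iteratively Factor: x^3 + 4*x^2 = (x + 4)*(x^2) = x*(x + 4)*(x)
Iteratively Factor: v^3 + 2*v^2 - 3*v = (v)*(v^2 + 2*v - 3) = v*(v - 1)*(v + 3)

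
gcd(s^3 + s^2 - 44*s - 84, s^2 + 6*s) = s + 6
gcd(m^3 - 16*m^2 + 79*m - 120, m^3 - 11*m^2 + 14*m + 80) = m^2 - 13*m + 40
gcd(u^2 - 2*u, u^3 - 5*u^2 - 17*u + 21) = 1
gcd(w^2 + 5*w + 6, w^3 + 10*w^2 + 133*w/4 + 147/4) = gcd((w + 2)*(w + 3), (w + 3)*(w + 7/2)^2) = w + 3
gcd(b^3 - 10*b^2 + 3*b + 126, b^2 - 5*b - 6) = b - 6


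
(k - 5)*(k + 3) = k^2 - 2*k - 15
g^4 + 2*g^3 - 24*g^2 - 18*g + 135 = (g - 3)^2*(g + 3)*(g + 5)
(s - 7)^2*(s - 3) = s^3 - 17*s^2 + 91*s - 147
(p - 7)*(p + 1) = p^2 - 6*p - 7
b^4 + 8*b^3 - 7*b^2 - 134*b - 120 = (b - 4)*(b + 1)*(b + 5)*(b + 6)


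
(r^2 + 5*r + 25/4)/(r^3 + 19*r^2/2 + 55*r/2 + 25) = (r + 5/2)/(r^2 + 7*r + 10)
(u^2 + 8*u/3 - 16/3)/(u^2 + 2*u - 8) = (u - 4/3)/(u - 2)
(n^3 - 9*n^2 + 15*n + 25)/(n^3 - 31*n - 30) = (n^2 - 10*n + 25)/(n^2 - n - 30)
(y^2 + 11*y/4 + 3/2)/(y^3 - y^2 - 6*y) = (y + 3/4)/(y*(y - 3))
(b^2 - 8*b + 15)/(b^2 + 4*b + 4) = (b^2 - 8*b + 15)/(b^2 + 4*b + 4)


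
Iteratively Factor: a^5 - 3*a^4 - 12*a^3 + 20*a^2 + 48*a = (a - 3)*(a^4 - 12*a^2 - 16*a) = (a - 3)*(a + 2)*(a^3 - 2*a^2 - 8*a) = a*(a - 3)*(a + 2)*(a^2 - 2*a - 8) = a*(a - 4)*(a - 3)*(a + 2)*(a + 2)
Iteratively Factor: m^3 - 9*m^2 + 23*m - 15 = (m - 1)*(m^2 - 8*m + 15) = (m - 5)*(m - 1)*(m - 3)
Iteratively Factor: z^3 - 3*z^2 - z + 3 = (z - 1)*(z^2 - 2*z - 3) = (z - 3)*(z - 1)*(z + 1)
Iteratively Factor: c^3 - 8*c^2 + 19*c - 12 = (c - 4)*(c^2 - 4*c + 3) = (c - 4)*(c - 1)*(c - 3)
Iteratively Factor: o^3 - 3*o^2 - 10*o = (o - 5)*(o^2 + 2*o) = (o - 5)*(o + 2)*(o)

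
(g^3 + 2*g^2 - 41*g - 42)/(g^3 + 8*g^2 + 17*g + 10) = (g^2 + g - 42)/(g^2 + 7*g + 10)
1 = 1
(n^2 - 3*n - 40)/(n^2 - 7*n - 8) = (n + 5)/(n + 1)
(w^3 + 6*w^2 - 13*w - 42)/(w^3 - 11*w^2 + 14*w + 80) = (w^2 + 4*w - 21)/(w^2 - 13*w + 40)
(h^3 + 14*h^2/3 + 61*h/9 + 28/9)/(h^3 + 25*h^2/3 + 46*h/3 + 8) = (h + 7/3)/(h + 6)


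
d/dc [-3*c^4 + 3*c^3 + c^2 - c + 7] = -12*c^3 + 9*c^2 + 2*c - 1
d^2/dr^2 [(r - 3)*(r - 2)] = 2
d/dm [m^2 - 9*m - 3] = 2*m - 9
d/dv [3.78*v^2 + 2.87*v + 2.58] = 7.56*v + 2.87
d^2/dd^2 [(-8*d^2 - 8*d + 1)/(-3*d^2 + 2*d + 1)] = 30*(8*d^3 + 3*d^2 + 6*d - 1)/(27*d^6 - 54*d^5 + 9*d^4 + 28*d^3 - 3*d^2 - 6*d - 1)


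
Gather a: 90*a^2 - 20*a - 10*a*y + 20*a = 90*a^2 - 10*a*y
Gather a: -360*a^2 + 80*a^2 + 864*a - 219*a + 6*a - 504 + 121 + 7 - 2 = -280*a^2 + 651*a - 378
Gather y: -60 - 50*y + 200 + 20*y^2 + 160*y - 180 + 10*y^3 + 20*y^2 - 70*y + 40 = 10*y^3 + 40*y^2 + 40*y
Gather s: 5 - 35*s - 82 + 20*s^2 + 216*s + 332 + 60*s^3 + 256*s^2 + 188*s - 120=60*s^3 + 276*s^2 + 369*s + 135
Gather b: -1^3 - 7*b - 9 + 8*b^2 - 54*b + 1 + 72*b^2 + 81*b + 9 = 80*b^2 + 20*b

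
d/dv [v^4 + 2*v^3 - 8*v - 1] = 4*v^3 + 6*v^2 - 8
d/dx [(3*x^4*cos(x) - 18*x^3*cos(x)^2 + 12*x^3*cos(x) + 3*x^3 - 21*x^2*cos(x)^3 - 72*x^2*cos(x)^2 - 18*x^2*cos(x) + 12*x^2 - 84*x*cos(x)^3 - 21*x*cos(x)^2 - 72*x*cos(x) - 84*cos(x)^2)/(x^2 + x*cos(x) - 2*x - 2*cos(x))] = (-6*x^4*sin(x) + 42*x^3*sin(2*x) + 12*sqrt(2)*x^3*cos(x + pi/4) + 90*x^2*sin(x) + 84*x^2*sin(2*x) - 12*x^2*cos(x) - 21*x^2*cos(2*x) - 15*x^2 + 84*x*sin(x) - 336*x*sin(2*x) - 96*x*cos(x) + 84*x*cos(2*x) + 60*x - 336*sin(x) + 252*cos(x) + 168*cos(2*x) + 120)/(2*x^2 - 8*x + 8)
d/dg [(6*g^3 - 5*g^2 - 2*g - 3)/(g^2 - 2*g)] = 6*(g^4 - 4*g^3 + 2*g^2 + g - 1)/(g^2*(g^2 - 4*g + 4))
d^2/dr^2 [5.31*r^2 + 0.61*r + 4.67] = 10.6200000000000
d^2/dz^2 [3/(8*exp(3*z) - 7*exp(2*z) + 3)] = 12*((7 - 18*exp(z))*(8*exp(3*z) - 7*exp(2*z) + 3) + 2*(12*exp(z) - 7)^2*exp(2*z))*exp(2*z)/(8*exp(3*z) - 7*exp(2*z) + 3)^3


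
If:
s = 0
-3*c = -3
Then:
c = 1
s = 0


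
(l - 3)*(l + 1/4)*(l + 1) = l^3 - 7*l^2/4 - 7*l/2 - 3/4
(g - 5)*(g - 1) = g^2 - 6*g + 5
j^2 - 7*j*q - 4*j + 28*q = (j - 4)*(j - 7*q)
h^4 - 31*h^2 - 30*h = h*(h - 6)*(h + 1)*(h + 5)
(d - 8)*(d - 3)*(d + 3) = d^3 - 8*d^2 - 9*d + 72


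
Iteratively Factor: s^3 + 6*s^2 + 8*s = (s)*(s^2 + 6*s + 8) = s*(s + 2)*(s + 4)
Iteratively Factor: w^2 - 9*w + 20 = (w - 4)*(w - 5)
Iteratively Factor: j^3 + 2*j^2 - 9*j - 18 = (j + 2)*(j^2 - 9) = (j - 3)*(j + 2)*(j + 3)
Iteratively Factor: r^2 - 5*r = (r - 5)*(r)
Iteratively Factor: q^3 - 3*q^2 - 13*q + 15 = (q - 5)*(q^2 + 2*q - 3) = (q - 5)*(q - 1)*(q + 3)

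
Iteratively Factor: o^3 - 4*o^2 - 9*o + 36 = (o - 3)*(o^2 - o - 12) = (o - 3)*(o + 3)*(o - 4)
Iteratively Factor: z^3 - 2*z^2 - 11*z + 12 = (z - 4)*(z^2 + 2*z - 3) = (z - 4)*(z - 1)*(z + 3)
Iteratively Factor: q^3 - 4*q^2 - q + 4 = (q - 1)*(q^2 - 3*q - 4) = (q - 4)*(q - 1)*(q + 1)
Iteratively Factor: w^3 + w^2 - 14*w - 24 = (w - 4)*(w^2 + 5*w + 6) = (w - 4)*(w + 3)*(w + 2)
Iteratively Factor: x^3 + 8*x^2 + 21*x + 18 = (x + 3)*(x^2 + 5*x + 6) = (x + 3)^2*(x + 2)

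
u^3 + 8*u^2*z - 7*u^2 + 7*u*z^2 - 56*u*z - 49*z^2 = (u - 7)*(u + z)*(u + 7*z)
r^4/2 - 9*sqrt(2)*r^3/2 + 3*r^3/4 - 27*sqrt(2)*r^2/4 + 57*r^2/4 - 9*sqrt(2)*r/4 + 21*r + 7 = (r/2 + 1/2)*(r + 1/2)*(r - 7*sqrt(2))*(r - 2*sqrt(2))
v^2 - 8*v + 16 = (v - 4)^2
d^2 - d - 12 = (d - 4)*(d + 3)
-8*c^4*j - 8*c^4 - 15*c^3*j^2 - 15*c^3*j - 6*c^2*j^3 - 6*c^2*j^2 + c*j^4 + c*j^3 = (-8*c + j)*(c + j)^2*(c*j + c)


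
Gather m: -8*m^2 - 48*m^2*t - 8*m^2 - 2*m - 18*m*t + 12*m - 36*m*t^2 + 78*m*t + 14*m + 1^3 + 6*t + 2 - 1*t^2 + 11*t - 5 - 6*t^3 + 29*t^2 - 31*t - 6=m^2*(-48*t - 16) + m*(-36*t^2 + 60*t + 24) - 6*t^3 + 28*t^2 - 14*t - 8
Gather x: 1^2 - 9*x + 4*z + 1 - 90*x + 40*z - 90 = -99*x + 44*z - 88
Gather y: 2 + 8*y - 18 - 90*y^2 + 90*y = -90*y^2 + 98*y - 16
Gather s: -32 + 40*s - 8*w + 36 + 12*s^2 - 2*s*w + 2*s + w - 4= 12*s^2 + s*(42 - 2*w) - 7*w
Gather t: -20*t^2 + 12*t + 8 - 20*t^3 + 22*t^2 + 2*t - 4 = -20*t^3 + 2*t^2 + 14*t + 4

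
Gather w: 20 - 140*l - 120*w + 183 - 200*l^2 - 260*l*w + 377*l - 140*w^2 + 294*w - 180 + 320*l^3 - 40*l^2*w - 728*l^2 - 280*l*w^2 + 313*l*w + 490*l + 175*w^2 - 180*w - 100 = 320*l^3 - 928*l^2 + 727*l + w^2*(35 - 280*l) + w*(-40*l^2 + 53*l - 6) - 77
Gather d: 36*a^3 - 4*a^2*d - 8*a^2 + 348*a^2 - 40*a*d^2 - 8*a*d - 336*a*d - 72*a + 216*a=36*a^3 + 340*a^2 - 40*a*d^2 + 144*a + d*(-4*a^2 - 344*a)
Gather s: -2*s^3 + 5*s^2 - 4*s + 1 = -2*s^3 + 5*s^2 - 4*s + 1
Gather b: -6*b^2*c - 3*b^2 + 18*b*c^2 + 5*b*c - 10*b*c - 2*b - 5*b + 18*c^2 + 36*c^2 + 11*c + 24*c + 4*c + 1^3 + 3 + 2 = b^2*(-6*c - 3) + b*(18*c^2 - 5*c - 7) + 54*c^2 + 39*c + 6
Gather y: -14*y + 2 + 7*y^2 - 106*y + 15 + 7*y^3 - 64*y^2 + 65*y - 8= 7*y^3 - 57*y^2 - 55*y + 9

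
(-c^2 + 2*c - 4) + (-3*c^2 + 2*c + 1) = -4*c^2 + 4*c - 3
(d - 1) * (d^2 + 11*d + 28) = d^3 + 10*d^2 + 17*d - 28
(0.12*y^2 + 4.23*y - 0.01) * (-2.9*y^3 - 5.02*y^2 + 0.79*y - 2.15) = -0.348*y^5 - 12.8694*y^4 - 21.1108*y^3 + 3.1339*y^2 - 9.1024*y + 0.0215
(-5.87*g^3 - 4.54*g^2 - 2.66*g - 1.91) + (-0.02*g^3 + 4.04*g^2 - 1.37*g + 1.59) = -5.89*g^3 - 0.5*g^2 - 4.03*g - 0.32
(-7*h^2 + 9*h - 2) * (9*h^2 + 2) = -63*h^4 + 81*h^3 - 32*h^2 + 18*h - 4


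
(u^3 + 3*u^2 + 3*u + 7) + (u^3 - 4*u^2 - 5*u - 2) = 2*u^3 - u^2 - 2*u + 5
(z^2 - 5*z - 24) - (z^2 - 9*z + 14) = 4*z - 38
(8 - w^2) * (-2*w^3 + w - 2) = 2*w^5 - 17*w^3 + 2*w^2 + 8*w - 16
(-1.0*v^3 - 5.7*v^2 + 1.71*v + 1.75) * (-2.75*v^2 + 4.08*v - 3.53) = 2.75*v^5 + 11.595*v^4 - 24.4285*v^3 + 22.2853*v^2 + 1.1037*v - 6.1775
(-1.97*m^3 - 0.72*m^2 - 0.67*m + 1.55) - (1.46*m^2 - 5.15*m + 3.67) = -1.97*m^3 - 2.18*m^2 + 4.48*m - 2.12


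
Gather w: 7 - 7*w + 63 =70 - 7*w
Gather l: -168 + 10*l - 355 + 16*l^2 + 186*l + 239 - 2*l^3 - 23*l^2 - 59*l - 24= -2*l^3 - 7*l^2 + 137*l - 308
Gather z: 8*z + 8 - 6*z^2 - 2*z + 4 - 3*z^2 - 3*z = -9*z^2 + 3*z + 12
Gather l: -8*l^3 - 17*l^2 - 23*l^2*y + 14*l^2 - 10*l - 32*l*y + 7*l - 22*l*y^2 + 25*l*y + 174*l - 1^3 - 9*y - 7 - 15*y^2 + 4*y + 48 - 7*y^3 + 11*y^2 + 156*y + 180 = -8*l^3 + l^2*(-23*y - 3) + l*(-22*y^2 - 7*y + 171) - 7*y^3 - 4*y^2 + 151*y + 220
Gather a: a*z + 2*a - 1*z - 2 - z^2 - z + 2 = a*(z + 2) - z^2 - 2*z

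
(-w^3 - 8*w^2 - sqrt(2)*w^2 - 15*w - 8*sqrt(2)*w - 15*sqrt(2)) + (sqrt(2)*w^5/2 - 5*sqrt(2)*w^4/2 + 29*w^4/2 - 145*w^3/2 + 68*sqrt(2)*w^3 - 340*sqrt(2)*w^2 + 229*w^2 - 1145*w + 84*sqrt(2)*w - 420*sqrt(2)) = sqrt(2)*w^5/2 - 5*sqrt(2)*w^4/2 + 29*w^4/2 - 147*w^3/2 + 68*sqrt(2)*w^3 - 341*sqrt(2)*w^2 + 221*w^2 - 1160*w + 76*sqrt(2)*w - 435*sqrt(2)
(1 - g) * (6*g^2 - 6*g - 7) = -6*g^3 + 12*g^2 + g - 7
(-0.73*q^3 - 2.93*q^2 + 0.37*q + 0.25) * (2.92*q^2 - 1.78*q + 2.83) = -2.1316*q^5 - 7.2562*q^4 + 4.2299*q^3 - 8.2205*q^2 + 0.6021*q + 0.7075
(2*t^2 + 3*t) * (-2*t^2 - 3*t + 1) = -4*t^4 - 12*t^3 - 7*t^2 + 3*t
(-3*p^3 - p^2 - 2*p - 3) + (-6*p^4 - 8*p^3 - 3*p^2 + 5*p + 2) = -6*p^4 - 11*p^3 - 4*p^2 + 3*p - 1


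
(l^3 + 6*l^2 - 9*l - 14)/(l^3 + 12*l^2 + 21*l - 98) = (l + 1)/(l + 7)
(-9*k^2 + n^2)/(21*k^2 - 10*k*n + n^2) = (-3*k - n)/(7*k - n)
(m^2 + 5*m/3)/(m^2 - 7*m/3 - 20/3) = m/(m - 4)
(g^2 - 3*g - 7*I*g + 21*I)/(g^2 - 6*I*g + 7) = (g - 3)/(g + I)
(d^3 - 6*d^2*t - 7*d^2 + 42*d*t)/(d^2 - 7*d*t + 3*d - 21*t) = d*(d^2 - 6*d*t - 7*d + 42*t)/(d^2 - 7*d*t + 3*d - 21*t)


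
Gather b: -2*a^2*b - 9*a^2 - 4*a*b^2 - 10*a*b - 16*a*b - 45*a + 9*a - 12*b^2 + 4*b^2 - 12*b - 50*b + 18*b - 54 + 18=-9*a^2 - 36*a + b^2*(-4*a - 8) + b*(-2*a^2 - 26*a - 44) - 36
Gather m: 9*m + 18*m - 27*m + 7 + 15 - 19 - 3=0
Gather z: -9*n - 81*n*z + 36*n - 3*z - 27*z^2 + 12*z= 27*n - 27*z^2 + z*(9 - 81*n)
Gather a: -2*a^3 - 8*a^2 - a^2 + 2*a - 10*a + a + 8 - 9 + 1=-2*a^3 - 9*a^2 - 7*a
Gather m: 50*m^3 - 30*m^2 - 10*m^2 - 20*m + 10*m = 50*m^3 - 40*m^2 - 10*m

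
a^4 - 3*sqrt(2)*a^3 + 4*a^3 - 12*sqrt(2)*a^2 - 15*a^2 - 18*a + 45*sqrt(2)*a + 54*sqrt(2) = (a - 3)*(a + 1)*(a + 6)*(a - 3*sqrt(2))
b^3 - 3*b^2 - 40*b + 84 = (b - 7)*(b - 2)*(b + 6)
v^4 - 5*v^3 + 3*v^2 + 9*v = v*(v - 3)^2*(v + 1)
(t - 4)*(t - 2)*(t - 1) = t^3 - 7*t^2 + 14*t - 8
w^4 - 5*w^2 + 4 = (w - 2)*(w - 1)*(w + 1)*(w + 2)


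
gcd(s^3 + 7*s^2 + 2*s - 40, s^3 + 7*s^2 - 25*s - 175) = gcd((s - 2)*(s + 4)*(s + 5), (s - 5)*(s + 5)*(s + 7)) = s + 5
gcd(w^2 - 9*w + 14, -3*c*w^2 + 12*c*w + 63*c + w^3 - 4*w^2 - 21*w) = w - 7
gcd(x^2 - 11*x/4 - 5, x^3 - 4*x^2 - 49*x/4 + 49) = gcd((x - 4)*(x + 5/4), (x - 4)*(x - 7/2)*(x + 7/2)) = x - 4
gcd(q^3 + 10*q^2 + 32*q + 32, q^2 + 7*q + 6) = 1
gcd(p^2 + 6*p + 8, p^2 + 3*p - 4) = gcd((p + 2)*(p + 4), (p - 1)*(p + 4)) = p + 4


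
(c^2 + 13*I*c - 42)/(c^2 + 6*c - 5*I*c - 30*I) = (c^2 + 13*I*c - 42)/(c^2 + c*(6 - 5*I) - 30*I)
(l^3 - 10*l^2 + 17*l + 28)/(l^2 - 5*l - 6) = (l^2 - 11*l + 28)/(l - 6)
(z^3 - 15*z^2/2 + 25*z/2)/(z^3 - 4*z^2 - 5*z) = (z - 5/2)/(z + 1)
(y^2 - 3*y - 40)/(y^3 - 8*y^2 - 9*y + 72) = (y + 5)/(y^2 - 9)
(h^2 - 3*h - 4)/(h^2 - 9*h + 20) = (h + 1)/(h - 5)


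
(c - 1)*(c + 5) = c^2 + 4*c - 5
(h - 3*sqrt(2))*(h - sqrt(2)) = h^2 - 4*sqrt(2)*h + 6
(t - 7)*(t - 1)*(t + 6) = t^3 - 2*t^2 - 41*t + 42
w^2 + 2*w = w*(w + 2)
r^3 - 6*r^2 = r^2*(r - 6)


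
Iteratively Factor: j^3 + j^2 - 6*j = (j)*(j^2 + j - 6) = j*(j - 2)*(j + 3)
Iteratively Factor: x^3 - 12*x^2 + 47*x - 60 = (x - 5)*(x^2 - 7*x + 12) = (x - 5)*(x - 3)*(x - 4)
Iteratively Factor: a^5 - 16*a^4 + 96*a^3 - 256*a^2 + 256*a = (a - 4)*(a^4 - 12*a^3 + 48*a^2 - 64*a) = (a - 4)^2*(a^3 - 8*a^2 + 16*a) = (a - 4)^3*(a^2 - 4*a) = (a - 4)^4*(a)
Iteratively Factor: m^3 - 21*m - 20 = (m - 5)*(m^2 + 5*m + 4) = (m - 5)*(m + 1)*(m + 4)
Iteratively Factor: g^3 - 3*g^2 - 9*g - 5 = (g + 1)*(g^2 - 4*g - 5) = (g + 1)^2*(g - 5)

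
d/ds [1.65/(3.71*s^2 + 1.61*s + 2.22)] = (-12.243*s - 2.6565)/(3.71*s^2 + 1.61*s + 2.22)^2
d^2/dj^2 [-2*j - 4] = 0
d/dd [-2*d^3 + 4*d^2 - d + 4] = -6*d^2 + 8*d - 1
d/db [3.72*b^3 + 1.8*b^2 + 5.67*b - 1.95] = 11.16*b^2 + 3.6*b + 5.67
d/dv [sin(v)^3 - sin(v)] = (3*sin(v)^2 - 1)*cos(v)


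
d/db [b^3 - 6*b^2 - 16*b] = 3*b^2 - 12*b - 16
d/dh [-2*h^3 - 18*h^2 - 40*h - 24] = -6*h^2 - 36*h - 40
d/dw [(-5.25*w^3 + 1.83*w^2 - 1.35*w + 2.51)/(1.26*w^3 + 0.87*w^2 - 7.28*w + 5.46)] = (3.5527136788005e-15*w^5 - 6.8733*w^4 + 79.842*w^3 - 107.6307*w^2 + 15.6162*w + 10.9018)/(1.5876*w^6 + 2.1924*w^5 - 17.5887*w^4 + 1.092*w^3 + 62.4988*w^2 - 79.4976*w + 29.8116)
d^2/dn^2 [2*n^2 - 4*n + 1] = 4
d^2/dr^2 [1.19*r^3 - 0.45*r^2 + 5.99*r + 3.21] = 7.14*r - 0.9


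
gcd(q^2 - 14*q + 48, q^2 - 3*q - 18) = q - 6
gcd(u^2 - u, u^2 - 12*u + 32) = 1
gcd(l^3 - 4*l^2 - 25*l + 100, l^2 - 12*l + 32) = l - 4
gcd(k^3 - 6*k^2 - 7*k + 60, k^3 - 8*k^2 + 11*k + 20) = k^2 - 9*k + 20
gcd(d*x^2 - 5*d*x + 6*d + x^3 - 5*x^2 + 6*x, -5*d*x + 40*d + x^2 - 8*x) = 1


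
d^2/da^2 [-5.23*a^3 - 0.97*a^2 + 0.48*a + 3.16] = -31.38*a - 1.94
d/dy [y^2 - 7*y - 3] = 2*y - 7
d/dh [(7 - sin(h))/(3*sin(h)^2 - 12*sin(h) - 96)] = (sin(h)^2 - 14*sin(h) + 60)*cos(h)/(3*(sin(h) - 8)^2*(sin(h) + 4)^2)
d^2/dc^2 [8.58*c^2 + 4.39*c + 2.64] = 17.1600000000000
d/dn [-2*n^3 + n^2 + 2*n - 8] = -6*n^2 + 2*n + 2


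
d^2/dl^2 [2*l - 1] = 0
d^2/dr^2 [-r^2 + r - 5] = -2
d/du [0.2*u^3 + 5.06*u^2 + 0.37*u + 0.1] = 0.6*u^2 + 10.12*u + 0.37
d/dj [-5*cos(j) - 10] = 5*sin(j)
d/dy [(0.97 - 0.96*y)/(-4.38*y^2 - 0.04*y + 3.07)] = (-4.2048*y^2 + 8.4972*y - 2.9084)/(19.1844*y^4 + 0.3504*y^3 - 26.8916*y^2 - 0.2456*y + 9.4249)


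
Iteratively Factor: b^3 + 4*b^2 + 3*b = (b)*(b^2 + 4*b + 3) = b*(b + 1)*(b + 3)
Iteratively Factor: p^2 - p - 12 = (p + 3)*(p - 4)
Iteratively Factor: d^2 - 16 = (d + 4)*(d - 4)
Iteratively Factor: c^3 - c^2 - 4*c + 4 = (c + 2)*(c^2 - 3*c + 2) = (c - 2)*(c + 2)*(c - 1)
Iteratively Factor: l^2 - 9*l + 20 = (l - 5)*(l - 4)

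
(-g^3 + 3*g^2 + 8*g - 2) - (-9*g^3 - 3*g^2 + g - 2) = 8*g^3 + 6*g^2 + 7*g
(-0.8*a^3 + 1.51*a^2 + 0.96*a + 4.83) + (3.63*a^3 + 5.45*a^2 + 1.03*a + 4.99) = 2.83*a^3 + 6.96*a^2 + 1.99*a + 9.82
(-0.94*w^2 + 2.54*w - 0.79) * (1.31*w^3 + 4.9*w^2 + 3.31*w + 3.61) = -1.2314*w^5 - 1.2786*w^4 + 8.2997*w^3 + 1.143*w^2 + 6.5545*w - 2.8519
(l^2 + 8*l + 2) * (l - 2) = l^3 + 6*l^2 - 14*l - 4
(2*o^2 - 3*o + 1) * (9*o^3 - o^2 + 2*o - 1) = 18*o^5 - 29*o^4 + 16*o^3 - 9*o^2 + 5*o - 1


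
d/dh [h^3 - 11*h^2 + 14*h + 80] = 3*h^2 - 22*h + 14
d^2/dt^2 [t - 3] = 0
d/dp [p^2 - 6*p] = 2*p - 6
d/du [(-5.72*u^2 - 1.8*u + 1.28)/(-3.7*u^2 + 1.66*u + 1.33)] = (-16.1552*u^2 - 5.7432*u - 4.5188)/(13.69*u^4 - 12.284*u^3 - 7.0864*u^2 + 4.4156*u + 1.7689)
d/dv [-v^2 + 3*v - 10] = 3 - 2*v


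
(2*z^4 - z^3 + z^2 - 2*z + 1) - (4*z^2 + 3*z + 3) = 2*z^4 - z^3 - 3*z^2 - 5*z - 2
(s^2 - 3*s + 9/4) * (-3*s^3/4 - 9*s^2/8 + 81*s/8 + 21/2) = -3*s^5/4 + 9*s^4/8 + 189*s^3/16 - 717*s^2/32 - 279*s/32 + 189/8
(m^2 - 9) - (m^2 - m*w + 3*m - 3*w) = m*w - 3*m + 3*w - 9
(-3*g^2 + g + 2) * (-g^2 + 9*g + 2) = 3*g^4 - 28*g^3 + g^2 + 20*g + 4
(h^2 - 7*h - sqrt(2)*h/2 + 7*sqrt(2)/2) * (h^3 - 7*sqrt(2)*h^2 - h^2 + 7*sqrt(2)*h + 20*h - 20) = h^5 - 15*sqrt(2)*h^4/2 - 8*h^4 + 34*h^3 + 60*sqrt(2)*h^3 - 216*h^2 - 125*sqrt(2)*h^2/2 + 80*sqrt(2)*h + 189*h - 70*sqrt(2)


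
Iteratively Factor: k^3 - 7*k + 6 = (k + 3)*(k^2 - 3*k + 2) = (k - 2)*(k + 3)*(k - 1)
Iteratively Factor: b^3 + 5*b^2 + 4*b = (b)*(b^2 + 5*b + 4) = b*(b + 4)*(b + 1)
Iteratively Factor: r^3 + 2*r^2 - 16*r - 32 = (r + 4)*(r^2 - 2*r - 8) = (r - 4)*(r + 4)*(r + 2)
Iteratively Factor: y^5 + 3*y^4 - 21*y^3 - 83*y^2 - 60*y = (y - 5)*(y^4 + 8*y^3 + 19*y^2 + 12*y) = (y - 5)*(y + 4)*(y^3 + 4*y^2 + 3*y) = y*(y - 5)*(y + 4)*(y^2 + 4*y + 3) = y*(y - 5)*(y + 3)*(y + 4)*(y + 1)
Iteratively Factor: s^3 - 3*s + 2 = (s - 1)*(s^2 + s - 2) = (s - 1)*(s + 2)*(s - 1)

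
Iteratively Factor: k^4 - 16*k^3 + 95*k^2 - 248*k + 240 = (k - 5)*(k^3 - 11*k^2 + 40*k - 48) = (k - 5)*(k - 3)*(k^2 - 8*k + 16) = (k - 5)*(k - 4)*(k - 3)*(k - 4)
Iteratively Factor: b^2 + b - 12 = (b - 3)*(b + 4)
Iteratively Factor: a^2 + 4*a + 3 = (a + 3)*(a + 1)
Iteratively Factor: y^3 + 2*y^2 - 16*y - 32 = (y - 4)*(y^2 + 6*y + 8) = (y - 4)*(y + 2)*(y + 4)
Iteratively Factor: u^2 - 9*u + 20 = (u - 5)*(u - 4)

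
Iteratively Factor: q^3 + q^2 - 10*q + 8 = (q - 2)*(q^2 + 3*q - 4) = (q - 2)*(q - 1)*(q + 4)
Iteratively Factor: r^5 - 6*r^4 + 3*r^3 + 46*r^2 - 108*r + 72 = (r - 2)*(r^4 - 4*r^3 - 5*r^2 + 36*r - 36) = (r - 2)^2*(r^3 - 2*r^2 - 9*r + 18) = (r - 2)^2*(r + 3)*(r^2 - 5*r + 6) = (r - 2)^3*(r + 3)*(r - 3)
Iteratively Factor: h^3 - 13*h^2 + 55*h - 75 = (h - 5)*(h^2 - 8*h + 15) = (h - 5)^2*(h - 3)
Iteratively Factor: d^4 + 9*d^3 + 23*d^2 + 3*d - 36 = (d + 4)*(d^3 + 5*d^2 + 3*d - 9) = (d - 1)*(d + 4)*(d^2 + 6*d + 9) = (d - 1)*(d + 3)*(d + 4)*(d + 3)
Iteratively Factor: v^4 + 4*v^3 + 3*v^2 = (v)*(v^3 + 4*v^2 + 3*v) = v*(v + 3)*(v^2 + v) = v*(v + 1)*(v + 3)*(v)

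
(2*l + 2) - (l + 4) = l - 2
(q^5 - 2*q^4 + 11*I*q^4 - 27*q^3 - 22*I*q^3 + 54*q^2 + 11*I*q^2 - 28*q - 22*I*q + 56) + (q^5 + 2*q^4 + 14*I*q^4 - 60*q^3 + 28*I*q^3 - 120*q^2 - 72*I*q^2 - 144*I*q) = 2*q^5 + 25*I*q^4 - 87*q^3 + 6*I*q^3 - 66*q^2 - 61*I*q^2 - 28*q - 166*I*q + 56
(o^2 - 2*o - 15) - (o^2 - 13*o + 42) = 11*o - 57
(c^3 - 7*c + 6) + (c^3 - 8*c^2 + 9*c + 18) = 2*c^3 - 8*c^2 + 2*c + 24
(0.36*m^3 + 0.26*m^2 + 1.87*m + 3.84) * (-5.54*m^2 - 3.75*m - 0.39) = -1.9944*m^5 - 2.7904*m^4 - 11.4752*m^3 - 28.3875*m^2 - 15.1293*m - 1.4976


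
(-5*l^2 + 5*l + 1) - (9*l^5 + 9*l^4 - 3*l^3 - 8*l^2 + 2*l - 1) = -9*l^5 - 9*l^4 + 3*l^3 + 3*l^2 + 3*l + 2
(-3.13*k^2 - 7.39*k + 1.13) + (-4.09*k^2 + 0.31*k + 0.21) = -7.22*k^2 - 7.08*k + 1.34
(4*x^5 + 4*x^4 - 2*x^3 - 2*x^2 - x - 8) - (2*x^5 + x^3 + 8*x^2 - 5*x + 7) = 2*x^5 + 4*x^4 - 3*x^3 - 10*x^2 + 4*x - 15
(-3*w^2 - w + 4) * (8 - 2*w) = 6*w^3 - 22*w^2 - 16*w + 32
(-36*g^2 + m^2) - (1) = -36*g^2 + m^2 - 1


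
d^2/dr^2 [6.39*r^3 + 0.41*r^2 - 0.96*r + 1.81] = 38.34*r + 0.82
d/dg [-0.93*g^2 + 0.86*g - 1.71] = 0.86 - 1.86*g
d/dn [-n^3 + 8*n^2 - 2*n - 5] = -3*n^2 + 16*n - 2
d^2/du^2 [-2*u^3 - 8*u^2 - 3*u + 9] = -12*u - 16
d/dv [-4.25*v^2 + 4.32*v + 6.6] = 4.32 - 8.5*v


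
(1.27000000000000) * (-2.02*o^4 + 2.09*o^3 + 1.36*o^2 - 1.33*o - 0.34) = -2.5654*o^4 + 2.6543*o^3 + 1.7272*o^2 - 1.6891*o - 0.4318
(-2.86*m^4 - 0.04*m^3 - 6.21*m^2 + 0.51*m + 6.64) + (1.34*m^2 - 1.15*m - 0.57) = -2.86*m^4 - 0.04*m^3 - 4.87*m^2 - 0.64*m + 6.07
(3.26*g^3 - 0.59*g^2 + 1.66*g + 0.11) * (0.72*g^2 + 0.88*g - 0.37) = 2.3472*g^5 + 2.444*g^4 - 0.5302*g^3 + 1.7583*g^2 - 0.5174*g - 0.0407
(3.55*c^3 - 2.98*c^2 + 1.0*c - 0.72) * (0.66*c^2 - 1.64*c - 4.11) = 2.343*c^5 - 7.7888*c^4 - 9.0433*c^3 + 10.1326*c^2 - 2.9292*c + 2.9592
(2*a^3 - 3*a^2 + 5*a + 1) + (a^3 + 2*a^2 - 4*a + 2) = 3*a^3 - a^2 + a + 3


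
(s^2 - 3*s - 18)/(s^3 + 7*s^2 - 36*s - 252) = (s + 3)/(s^2 + 13*s + 42)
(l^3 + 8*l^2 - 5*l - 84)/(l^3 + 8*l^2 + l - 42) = (l^2 + l - 12)/(l^2 + l - 6)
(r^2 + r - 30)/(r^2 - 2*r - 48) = (r - 5)/(r - 8)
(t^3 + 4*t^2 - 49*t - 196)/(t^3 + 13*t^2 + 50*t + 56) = (t - 7)/(t + 2)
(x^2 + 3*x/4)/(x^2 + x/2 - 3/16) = 4*x/(4*x - 1)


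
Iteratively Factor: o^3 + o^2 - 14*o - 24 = (o + 3)*(o^2 - 2*o - 8) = (o + 2)*(o + 3)*(o - 4)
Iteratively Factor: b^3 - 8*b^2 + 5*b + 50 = (b - 5)*(b^2 - 3*b - 10) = (b - 5)*(b + 2)*(b - 5)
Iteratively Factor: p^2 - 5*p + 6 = (p - 3)*(p - 2)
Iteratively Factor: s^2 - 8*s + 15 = (s - 5)*(s - 3)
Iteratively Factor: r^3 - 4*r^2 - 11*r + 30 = (r - 2)*(r^2 - 2*r - 15) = (r - 2)*(r + 3)*(r - 5)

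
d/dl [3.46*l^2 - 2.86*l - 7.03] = 6.92*l - 2.86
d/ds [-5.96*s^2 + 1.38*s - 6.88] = 1.38 - 11.92*s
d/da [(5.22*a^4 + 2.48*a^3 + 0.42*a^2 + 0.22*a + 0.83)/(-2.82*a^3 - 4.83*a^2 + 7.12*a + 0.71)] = (-14.7204*a^6 - 50.4252*a^5 + 100.7052*a^4 + 51.3808*a^3 + 16.3572*a^2 + 8.6142*a - 5.7534)/(7.9524*a^6 + 27.2412*a^5 - 16.8279*a^4 - 72.7836*a^3 + 43.8358*a^2 + 10.1104*a + 0.5041)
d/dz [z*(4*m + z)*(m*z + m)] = m*(8*m*z + 4*m + 3*z^2 + 2*z)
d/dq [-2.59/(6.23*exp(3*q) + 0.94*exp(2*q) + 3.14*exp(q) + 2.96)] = (48.4071*exp(2*q) + 4.8692*exp(q) + 8.1326)*exp(q)/(6.23*exp(3*q) + 0.94*exp(2*q) + 3.14*exp(q) + 2.96)^2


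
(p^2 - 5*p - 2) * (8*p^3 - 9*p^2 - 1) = 8*p^5 - 49*p^4 + 29*p^3 + 17*p^2 + 5*p + 2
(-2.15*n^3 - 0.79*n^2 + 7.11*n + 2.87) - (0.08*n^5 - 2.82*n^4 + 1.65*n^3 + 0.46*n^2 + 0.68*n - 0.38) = -0.08*n^5 + 2.82*n^4 - 3.8*n^3 - 1.25*n^2 + 6.43*n + 3.25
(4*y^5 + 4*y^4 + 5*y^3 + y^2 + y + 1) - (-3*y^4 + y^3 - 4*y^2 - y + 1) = 4*y^5 + 7*y^4 + 4*y^3 + 5*y^2 + 2*y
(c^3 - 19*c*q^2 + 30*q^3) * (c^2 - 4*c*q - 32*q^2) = c^5 - 4*c^4*q - 51*c^3*q^2 + 106*c^2*q^3 + 488*c*q^4 - 960*q^5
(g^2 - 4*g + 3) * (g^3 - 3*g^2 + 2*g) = g^5 - 7*g^4 + 17*g^3 - 17*g^2 + 6*g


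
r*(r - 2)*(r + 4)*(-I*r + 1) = -I*r^4 + r^3 - 2*I*r^3 + 2*r^2 + 8*I*r^2 - 8*r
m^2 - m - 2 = (m - 2)*(m + 1)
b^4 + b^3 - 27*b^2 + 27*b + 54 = (b - 3)^2*(b + 1)*(b + 6)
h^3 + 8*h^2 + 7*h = h*(h + 1)*(h + 7)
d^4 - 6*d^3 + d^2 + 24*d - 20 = (d - 5)*(d - 2)*(d - 1)*(d + 2)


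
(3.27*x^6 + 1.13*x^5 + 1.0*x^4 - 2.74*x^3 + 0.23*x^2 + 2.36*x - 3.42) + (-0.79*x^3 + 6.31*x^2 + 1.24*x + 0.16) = 3.27*x^6 + 1.13*x^5 + 1.0*x^4 - 3.53*x^3 + 6.54*x^2 + 3.6*x - 3.26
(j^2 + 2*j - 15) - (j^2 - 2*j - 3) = 4*j - 12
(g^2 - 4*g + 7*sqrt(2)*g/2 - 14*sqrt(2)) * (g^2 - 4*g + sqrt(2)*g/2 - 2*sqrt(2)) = g^4 - 8*g^3 + 4*sqrt(2)*g^3 - 32*sqrt(2)*g^2 + 39*g^2/2 - 28*g + 64*sqrt(2)*g + 56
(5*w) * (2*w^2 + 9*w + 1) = 10*w^3 + 45*w^2 + 5*w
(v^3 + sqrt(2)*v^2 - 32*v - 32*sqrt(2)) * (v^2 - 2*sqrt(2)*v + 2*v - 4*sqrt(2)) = v^5 - sqrt(2)*v^4 + 2*v^4 - 36*v^3 - 2*sqrt(2)*v^3 - 72*v^2 + 32*sqrt(2)*v^2 + 64*sqrt(2)*v + 128*v + 256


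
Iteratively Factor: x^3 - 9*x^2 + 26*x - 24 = (x - 3)*(x^2 - 6*x + 8) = (x - 4)*(x - 3)*(x - 2)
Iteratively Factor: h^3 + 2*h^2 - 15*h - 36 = (h + 3)*(h^2 - h - 12) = (h + 3)^2*(h - 4)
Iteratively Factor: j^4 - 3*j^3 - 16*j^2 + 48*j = (j - 4)*(j^3 + j^2 - 12*j) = j*(j - 4)*(j^2 + j - 12) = j*(j - 4)*(j - 3)*(j + 4)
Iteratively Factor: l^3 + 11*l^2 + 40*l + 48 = (l + 3)*(l^2 + 8*l + 16) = (l + 3)*(l + 4)*(l + 4)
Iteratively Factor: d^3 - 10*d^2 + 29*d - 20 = (d - 4)*(d^2 - 6*d + 5) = (d - 4)*(d - 1)*(d - 5)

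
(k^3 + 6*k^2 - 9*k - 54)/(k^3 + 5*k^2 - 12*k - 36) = (k + 3)/(k + 2)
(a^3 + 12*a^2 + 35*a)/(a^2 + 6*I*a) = (a^2 + 12*a + 35)/(a + 6*I)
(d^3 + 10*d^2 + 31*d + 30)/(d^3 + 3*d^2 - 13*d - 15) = (d^2 + 5*d + 6)/(d^2 - 2*d - 3)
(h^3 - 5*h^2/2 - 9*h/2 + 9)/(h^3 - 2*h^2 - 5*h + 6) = (h - 3/2)/(h - 1)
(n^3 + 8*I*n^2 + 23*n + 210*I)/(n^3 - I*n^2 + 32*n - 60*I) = (n + 7*I)/(n - 2*I)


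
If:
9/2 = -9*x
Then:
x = -1/2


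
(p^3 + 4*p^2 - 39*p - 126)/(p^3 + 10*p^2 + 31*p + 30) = (p^2 + p - 42)/(p^2 + 7*p + 10)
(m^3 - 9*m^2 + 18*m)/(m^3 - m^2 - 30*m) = (m - 3)/(m + 5)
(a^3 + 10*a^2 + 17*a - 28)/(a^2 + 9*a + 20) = (a^2 + 6*a - 7)/(a + 5)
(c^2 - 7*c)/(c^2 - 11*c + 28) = c/(c - 4)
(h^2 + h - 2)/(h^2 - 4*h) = (h^2 + h - 2)/(h*(h - 4))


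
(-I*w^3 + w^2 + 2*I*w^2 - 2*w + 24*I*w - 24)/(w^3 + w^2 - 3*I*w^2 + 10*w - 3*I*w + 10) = (-I*w^3 + w^2*(1 + 2*I) + w*(-2 + 24*I) - 24)/(w^3 + w^2*(1 - 3*I) + w*(10 - 3*I) + 10)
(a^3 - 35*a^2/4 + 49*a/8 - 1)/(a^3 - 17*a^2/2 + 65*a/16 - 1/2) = 2*(2*a - 1)/(4*a - 1)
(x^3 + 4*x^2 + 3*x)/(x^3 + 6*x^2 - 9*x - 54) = x*(x + 1)/(x^2 + 3*x - 18)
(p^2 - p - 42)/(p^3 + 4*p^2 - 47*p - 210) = 1/(p + 5)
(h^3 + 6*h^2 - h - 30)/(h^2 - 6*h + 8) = (h^2 + 8*h + 15)/(h - 4)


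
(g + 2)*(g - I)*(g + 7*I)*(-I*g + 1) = -I*g^4 + 7*g^3 - 2*I*g^3 + 14*g^2 - I*g^2 + 7*g - 2*I*g + 14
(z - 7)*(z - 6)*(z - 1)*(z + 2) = z^4 - 12*z^3 + 27*z^2 + 68*z - 84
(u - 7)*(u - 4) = u^2 - 11*u + 28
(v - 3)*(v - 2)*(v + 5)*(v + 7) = v^4 + 7*v^3 - 19*v^2 - 103*v + 210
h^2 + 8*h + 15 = (h + 3)*(h + 5)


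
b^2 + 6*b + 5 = (b + 1)*(b + 5)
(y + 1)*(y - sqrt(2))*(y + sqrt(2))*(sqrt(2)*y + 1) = sqrt(2)*y^4 + y^3 + sqrt(2)*y^3 - 2*sqrt(2)*y^2 + y^2 - 2*sqrt(2)*y - 2*y - 2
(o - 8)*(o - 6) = o^2 - 14*o + 48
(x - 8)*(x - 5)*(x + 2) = x^3 - 11*x^2 + 14*x + 80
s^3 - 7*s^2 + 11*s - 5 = (s - 5)*(s - 1)^2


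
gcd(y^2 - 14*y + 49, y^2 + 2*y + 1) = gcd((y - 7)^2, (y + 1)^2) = 1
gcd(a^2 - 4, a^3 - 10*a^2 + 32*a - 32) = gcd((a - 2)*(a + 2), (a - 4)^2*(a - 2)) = a - 2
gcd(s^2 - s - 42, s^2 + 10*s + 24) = s + 6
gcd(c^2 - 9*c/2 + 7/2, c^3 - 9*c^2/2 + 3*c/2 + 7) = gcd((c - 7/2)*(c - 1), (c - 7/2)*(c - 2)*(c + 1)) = c - 7/2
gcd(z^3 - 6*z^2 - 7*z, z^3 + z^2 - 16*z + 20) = 1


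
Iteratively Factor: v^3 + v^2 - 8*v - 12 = (v + 2)*(v^2 - v - 6) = (v + 2)^2*(v - 3)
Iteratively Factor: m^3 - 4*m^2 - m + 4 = (m - 4)*(m^2 - 1) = (m - 4)*(m + 1)*(m - 1)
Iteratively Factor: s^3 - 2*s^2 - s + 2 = (s + 1)*(s^2 - 3*s + 2) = (s - 2)*(s + 1)*(s - 1)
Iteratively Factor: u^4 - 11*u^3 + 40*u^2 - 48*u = (u - 4)*(u^3 - 7*u^2 + 12*u) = u*(u - 4)*(u^2 - 7*u + 12) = u*(u - 4)^2*(u - 3)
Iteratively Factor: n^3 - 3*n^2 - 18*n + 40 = (n - 5)*(n^2 + 2*n - 8) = (n - 5)*(n + 4)*(n - 2)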